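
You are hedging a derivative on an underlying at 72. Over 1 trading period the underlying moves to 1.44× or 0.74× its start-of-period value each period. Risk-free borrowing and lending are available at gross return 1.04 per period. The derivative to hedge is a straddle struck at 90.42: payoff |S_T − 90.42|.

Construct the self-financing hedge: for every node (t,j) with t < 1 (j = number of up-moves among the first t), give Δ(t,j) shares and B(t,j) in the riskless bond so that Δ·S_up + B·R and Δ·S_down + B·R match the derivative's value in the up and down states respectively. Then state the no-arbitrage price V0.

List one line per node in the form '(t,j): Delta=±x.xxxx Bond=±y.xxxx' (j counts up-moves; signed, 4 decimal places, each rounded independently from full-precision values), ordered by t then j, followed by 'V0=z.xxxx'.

(0,0): Delta=-0.4738 Bond=59.9852
V0=25.8709

Since d<R<u, set p* = (R−d)/(u−d) = 0.4286; price each node as the discounted p*-expectation of its children.
Terminal payoffs: V(1,0)=37.1400, V(1,1)=13.2600
  t=0,j=0: stock 72.0000 → up 103.6800 (V=13.2600), down 53.2800 (V=37.1400). Price 25.8709; hedge Δ=-0.4738, bond B=59.9852.
The time-0 hedge costs 25.8709, which is the no-arbitrage price.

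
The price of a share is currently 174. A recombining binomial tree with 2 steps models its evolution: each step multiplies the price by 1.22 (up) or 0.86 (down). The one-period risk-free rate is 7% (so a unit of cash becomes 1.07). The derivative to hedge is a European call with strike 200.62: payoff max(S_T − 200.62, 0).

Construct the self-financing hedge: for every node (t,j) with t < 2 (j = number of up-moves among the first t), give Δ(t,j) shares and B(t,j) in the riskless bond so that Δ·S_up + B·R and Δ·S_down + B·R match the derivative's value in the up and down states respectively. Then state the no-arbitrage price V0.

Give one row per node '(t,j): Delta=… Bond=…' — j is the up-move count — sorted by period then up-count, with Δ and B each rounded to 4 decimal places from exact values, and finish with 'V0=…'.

No-arbitrage ⇒ martingale measure with p* = (R−d)/(u−d) = 0.5833.
Payoff layer (t=2): V(2,0)=0.0000, V(2,1)=0.0000, V(2,2)=58.3616
  t=1,j=0: stock 149.6400 → up 182.5608 (V=0.0000), down 128.6904 (V=0.0000). Price 0.0000; hedge Δ=0.0000, bond B=0.0000.
  t=1,j=1: stock 212.2800 → up 258.9816 (V=58.3616), down 182.5608 (V=0.0000). Price 31.8171; hedge Δ=0.7637, bond B=-130.2985.
  t=0,j=0: stock 174.0000 → up 212.2800 (V=31.8171), down 149.6400 (V=0.0000). Price 17.3458; hedge Δ=0.5079, bond B=-71.0350.
The time-0 hedge costs 17.3458, which is the no-arbitrage price.

(0,0): Delta=0.5079 Bond=-71.0350
(1,0): Delta=0.0000 Bond=0.0000
(1,1): Delta=0.7637 Bond=-130.2985
V0=17.3458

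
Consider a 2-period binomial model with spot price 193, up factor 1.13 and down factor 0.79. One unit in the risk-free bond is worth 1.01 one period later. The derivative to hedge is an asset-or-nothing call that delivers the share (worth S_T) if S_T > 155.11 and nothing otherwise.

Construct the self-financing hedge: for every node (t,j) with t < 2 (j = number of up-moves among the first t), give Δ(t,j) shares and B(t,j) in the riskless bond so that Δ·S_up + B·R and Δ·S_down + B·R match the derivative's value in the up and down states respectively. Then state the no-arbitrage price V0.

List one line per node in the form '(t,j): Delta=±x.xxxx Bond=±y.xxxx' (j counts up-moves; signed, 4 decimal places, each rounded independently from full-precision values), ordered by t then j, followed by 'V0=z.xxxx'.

The replicating-portfolio and risk-neutral prices coincide; use p* = (1.01−0.79)/(1.13−0.79) = 0.6471 for the latter.
Terminal payoffs: V(2,0)=0.0000, V(2,1)=172.2911, V(2,2)=246.4417
Node (1,0) S=152.4700: V=(p*·172.2911+(1−p*)·0.0000)/1.01=110.3787; Δ=(172.2911−0.0000)/(172.2911−120.4513)=3.3235; B=V−Δ·S=-396.3598
Node (1,1) S=218.0900: V=(p*·246.4417+(1−p*)·172.2911)/1.01=218.0900; Δ=(246.4417−172.2911)/(246.4417−172.2911)=1.0000; B=V−Δ·S=0.0000
Node (0,0) S=193.0000: V=(p*·218.0900+(1−p*)·110.3787)/1.01=178.2913; Δ=(218.0900−110.3787)/(218.0900−152.4700)=1.6414; B=V−Δ·S=-138.5066
Each (Δ,B) replicates both successor values, so the strategy is self-financing and V0 is arbitrage-free.

(0,0): Delta=1.6414 Bond=-138.5066
(1,0): Delta=3.3235 Bond=-396.3598
(1,1): Delta=1.0000 Bond=0.0000
V0=178.2913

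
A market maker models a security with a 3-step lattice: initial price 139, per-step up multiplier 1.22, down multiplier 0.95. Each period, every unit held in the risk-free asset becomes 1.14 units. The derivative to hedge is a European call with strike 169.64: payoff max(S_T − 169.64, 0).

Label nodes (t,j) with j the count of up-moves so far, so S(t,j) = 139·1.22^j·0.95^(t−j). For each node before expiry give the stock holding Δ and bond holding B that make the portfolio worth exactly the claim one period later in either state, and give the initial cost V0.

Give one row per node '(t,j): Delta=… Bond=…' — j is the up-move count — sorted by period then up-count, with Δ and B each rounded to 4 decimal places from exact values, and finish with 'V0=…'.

No-arbitrage ⇒ martingale measure with p* = (R−d)/(u−d) = 0.7037.
At expiry t=3: V(3,0)=0.0000, V(3,1)=0.0000, V(3,2)=26.9032, V(3,3)=82.7629
Node (2,0) S=125.4475: V=(p*·0.0000+(1−p*)·0.0000)/1.14=0.0000; Δ=(0.0000−0.0000)/(153.0459−119.1751)=0.0000; B=V−Δ·S=0.0000
Node (2,1) S=161.1010: V=(p*·26.9032+(1−p*)·0.0000)/1.14=16.6069; Δ=(26.9032−0.0000)/(196.5432−153.0459)=0.6185; B=V−Δ·S=-83.0346
Node (2,2) S=206.8876: V=(p*·82.7629+(1−p*)·26.9032)/1.14=58.0806; Δ=(82.7629−26.9032)/(252.4029−196.5432)=1.0000; B=V−Δ·S=-148.8070
Node (1,0) S=132.0500: V=(p*·16.6069+(1−p*)·0.0000)/1.14=10.2512; Δ=(16.6069−0.0000)/(161.1010−125.4475)=0.4658; B=V−Δ·S=-51.2559
Node (1,1) S=169.5800: V=(p*·58.0806+(1−p*)·16.6069)/1.14=40.1685; Δ=(58.0806−16.6069)/(206.8876−161.1010)=0.9058; B=V−Δ·S=-113.4376
Node (0,0) S=139.0000: V=(p*·40.1685+(1−p*)·10.2512)/1.14=27.4597; Δ=(40.1685−10.2512)/(169.5800−132.0500)=0.7972; B=V−Δ·S=-83.3451
Root portfolio cost Δ·139+B reproduces V0=27.4597.

(0,0): Delta=0.7972 Bond=-83.3451
(1,0): Delta=0.4658 Bond=-51.2559
(1,1): Delta=0.9058 Bond=-113.4376
(2,0): Delta=0.0000 Bond=0.0000
(2,1): Delta=0.6185 Bond=-83.0346
(2,2): Delta=1.0000 Bond=-148.8070
V0=27.4597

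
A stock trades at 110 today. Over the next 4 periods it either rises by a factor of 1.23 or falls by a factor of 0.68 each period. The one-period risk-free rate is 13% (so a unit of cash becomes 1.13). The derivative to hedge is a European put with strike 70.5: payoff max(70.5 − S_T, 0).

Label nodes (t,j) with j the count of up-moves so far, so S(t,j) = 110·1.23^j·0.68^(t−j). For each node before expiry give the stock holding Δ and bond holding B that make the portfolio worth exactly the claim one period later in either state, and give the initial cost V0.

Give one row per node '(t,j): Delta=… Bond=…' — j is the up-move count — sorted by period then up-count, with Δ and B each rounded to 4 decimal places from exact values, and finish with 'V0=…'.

(0,0): Delta=-0.0273 Bond=3.3714
(1,0): Delta=-0.1703 Bond=14.5072
(1,1): Delta=-0.0097 Bond=1.4324
(2,0): Delta=-0.8330 Bond=50.1004
(2,1): Delta=-0.0889 Bond=8.9026
(2,2): Delta=0.0000 Bond=0.0000
(3,0): Delta=-1.0000 Bond=62.3894
(3,1): Delta=-0.8125 Bond=55.3299
(3,2): Delta=0.0000 Bond=0.0000
(3,3): Delta=0.0000 Bond=0.0000
V0=0.3688

Under the risk-neutral measure, an up-move has probability p* = (R−d)/(u−d) = 0.8182 and values discount at R = 1.13.
At expiry t=4: V(4,0)=46.9805, V(4,1)=27.9574, V(4,2)=0.0000, V(4,3)=0.0000, V(4,4)=0.0000
(3,0): S=34.5875. Δ = (V_up−V_dn)/(S_up−S_dn) = (27.9574−46.9805)/(42.5426−23.5195) = -1.0000. V = [p*·27.9574 + (1−p*)·46.9805]/1.13 = 27.8019. B = V − Δ·S = 62.3894.
(3,1): S=62.5627. Δ = (V_up−V_dn)/(S_up−S_dn) = (0.0000−27.9574)/(76.9521−42.5426) = -0.8125. V = [p*·0.0000 + (1−p*)·27.9574]/1.13 = 4.4984. B = V − Δ·S = 55.3299.
(3,2): S=113.1649. Δ = (V_up−V_dn)/(S_up−S_dn) = (0.0000−0.0000)/(139.1929−76.9521) = 0.0000. V = [p*·0.0000 + (1−p*)·0.0000]/1.13 = 0.0000. B = V − Δ·S = 0.0000.
(3,3): S=204.6954. Δ = (V_up−V_dn)/(S_up−S_dn) = (0.0000−0.0000)/(251.7753−139.1929) = 0.0000. V = [p*·0.0000 + (1−p*)·0.0000]/1.13 = 0.0000. B = V − Δ·S = 0.0000.
(2,0): S=50.8640. Δ = (V_up−V_dn)/(S_up−S_dn) = (4.4984−27.8019)/(62.5627−34.5875) = -0.8330. V = [p*·4.4984 + (1−p*)·27.8019]/1.13 = 7.7304. B = V − Δ·S = 50.1004.
(2,1): S=92.0040. Δ = (V_up−V_dn)/(S_up−S_dn) = (0.0000−4.4984)/(113.1649−62.5627) = -0.0889. V = [p*·0.0000 + (1−p*)·4.4984]/1.13 = 0.7238. B = V − Δ·S = 8.9026.
(2,2): S=166.4190. Δ = (V_up−V_dn)/(S_up−S_dn) = (0.0000−0.0000)/(204.6954−113.1649) = 0.0000. V = [p*·0.0000 + (1−p*)·0.0000]/1.13 = 0.0000. B = V − Δ·S = 0.0000.
(1,0): S=74.8000. Δ = (V_up−V_dn)/(S_up−S_dn) = (0.7238−7.7304)/(92.0040−50.8640) = -0.1703. V = [p*·0.7238 + (1−p*)·7.7304]/1.13 = 1.7679. B = V − Δ·S = 14.5072.
(1,1): S=135.3000. Δ = (V_up−V_dn)/(S_up−S_dn) = (0.0000−0.7238)/(166.4190−92.0040) = -0.0097. V = [p*·0.0000 + (1−p*)·0.7238]/1.13 = 0.1165. B = V − Δ·S = 1.4324.
(0,0): S=110.0000. Δ = (V_up−V_dn)/(S_up−S_dn) = (0.1165−1.7679)/(135.3000−74.8000) = -0.0273. V = [p*·0.1165 + (1−p*)·1.7679]/1.13 = 0.3688. B = V − Δ·S = 3.3714.
The time-0 hedge costs 0.3688, which is the no-arbitrage price.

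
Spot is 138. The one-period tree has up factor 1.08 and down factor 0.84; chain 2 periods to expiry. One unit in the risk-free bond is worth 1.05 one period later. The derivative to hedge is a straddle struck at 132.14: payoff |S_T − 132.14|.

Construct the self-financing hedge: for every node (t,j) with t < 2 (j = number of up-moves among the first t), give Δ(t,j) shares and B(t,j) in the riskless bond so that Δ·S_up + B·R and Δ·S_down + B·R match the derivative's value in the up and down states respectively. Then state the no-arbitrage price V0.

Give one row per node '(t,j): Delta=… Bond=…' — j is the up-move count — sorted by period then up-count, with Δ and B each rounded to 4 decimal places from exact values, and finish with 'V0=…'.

No-arbitrage ⇒ martingale measure with p* = (R−d)/(u−d) = 0.8750.
Terminal payoffs: V(2,0)=34.7672, V(2,1)=6.9464, V(2,2)=28.8232
Node (1,0) S=115.9200: V=(p*·6.9464+(1−p*)·34.7672)/1.05=9.9276; Δ=(6.9464−34.7672)/(125.1936−97.3728)=-1.0000; B=V−Δ·S=125.8476
Node (1,1) S=149.0400: V=(p*·28.8232+(1−p*)·6.9464)/1.05=24.8463; Δ=(28.8232−6.9464)/(160.9632−125.1936)=0.6116; B=V−Δ·S=-66.3070
Node (0,0) S=138.0000: V=(p*·24.8463+(1−p*)·9.9276)/1.05=21.8871; Δ=(24.8463−9.9276)/(149.0400−115.9200)=0.4504; B=V−Δ·S=-40.2740
Root portfolio cost Δ·138+B reproduces V0=21.8871.

(0,0): Delta=0.4504 Bond=-40.2740
(1,0): Delta=-1.0000 Bond=125.8476
(1,1): Delta=0.6116 Bond=-66.3070
V0=21.8871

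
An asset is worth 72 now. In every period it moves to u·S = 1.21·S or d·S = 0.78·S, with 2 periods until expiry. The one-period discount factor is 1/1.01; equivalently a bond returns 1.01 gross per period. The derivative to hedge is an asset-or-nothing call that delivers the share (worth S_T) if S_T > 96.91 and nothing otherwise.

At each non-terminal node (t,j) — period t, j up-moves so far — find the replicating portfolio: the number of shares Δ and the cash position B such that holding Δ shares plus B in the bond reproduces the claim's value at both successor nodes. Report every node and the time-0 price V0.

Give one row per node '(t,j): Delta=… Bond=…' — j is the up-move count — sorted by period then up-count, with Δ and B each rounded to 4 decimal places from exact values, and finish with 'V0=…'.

Risk-neutral probability p* = (R−d)/(u−d) = (1.01−0.78)/(1.21−0.78) = 0.5349.
At expiry t=2: V(2,0)=0.0000, V(2,1)=0.0000, V(2,2)=105.4152
Node (1,0) S=56.1600: V=(p*·0.0000+(1−p*)·0.0000)/1.01=0.0000; Δ=(0.0000−0.0000)/(67.9536−43.8048)=0.0000; B=V−Δ·S=0.0000
Node (1,1) S=87.1200: V=(p*·105.4152+(1−p*)·0.0000)/1.01=55.8266; Δ=(105.4152−0.0000)/(105.4152−67.9536)=2.8140; B=V−Δ·S=-189.3250
Node (0,0) S=72.0000: V=(p*·55.8266+(1−p*)·0.0000)/1.01=29.5651; Δ=(55.8266−0.0000)/(87.1200−56.1600)=1.8032; B=V−Δ·S=-100.2642
Self-financing check: at every node Δ·S+B equals the discounted successor values.

(0,0): Delta=1.8032 Bond=-100.2642
(1,0): Delta=0.0000 Bond=0.0000
(1,1): Delta=2.8140 Bond=-189.3250
V0=29.5651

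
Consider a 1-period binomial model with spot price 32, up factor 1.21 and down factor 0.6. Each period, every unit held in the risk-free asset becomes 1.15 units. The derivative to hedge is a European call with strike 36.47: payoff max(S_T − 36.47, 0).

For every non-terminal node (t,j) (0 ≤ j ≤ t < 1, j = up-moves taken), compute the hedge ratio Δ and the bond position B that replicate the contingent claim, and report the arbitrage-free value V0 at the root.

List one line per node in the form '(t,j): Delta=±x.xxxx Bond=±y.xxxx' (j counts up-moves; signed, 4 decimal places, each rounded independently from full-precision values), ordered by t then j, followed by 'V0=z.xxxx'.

(0,0): Delta=0.1153 Bond=-1.9244
V0=1.7641

Under the risk-neutral measure, an up-move has probability p* = (R−d)/(u−d) = 0.9016 and values discount at R = 1.15.
Payoff layer (t=1): V(1,0)=0.0000, V(1,1)=2.2500
Node (0,0) S=32.0000: V=(p*·2.2500+(1−p*)·0.0000)/1.15=1.7641; Δ=(2.2500−0.0000)/(38.7200−19.2000)=0.1153; B=V−Δ·S=-1.9244
Self-financing check: at every node Δ·S+B equals the discounted successor values.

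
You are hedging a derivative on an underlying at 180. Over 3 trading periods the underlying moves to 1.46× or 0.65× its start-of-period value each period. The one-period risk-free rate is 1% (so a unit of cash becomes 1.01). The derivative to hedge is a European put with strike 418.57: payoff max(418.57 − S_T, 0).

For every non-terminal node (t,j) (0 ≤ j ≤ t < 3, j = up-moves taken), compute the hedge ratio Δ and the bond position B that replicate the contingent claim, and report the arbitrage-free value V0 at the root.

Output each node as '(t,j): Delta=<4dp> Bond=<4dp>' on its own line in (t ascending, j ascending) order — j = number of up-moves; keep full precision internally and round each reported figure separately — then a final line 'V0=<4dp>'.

(0,0): Delta=-0.8119 Bond=384.4724
(1,0): Delta=-1.0000 Bond=410.3225
(1,1): Delta=-0.7073 Bond=360.8105
(2,0): Delta=-1.0000 Bond=414.4257
(2,1): Delta=-1.0000 Bond=414.4257
(2,2): Delta=-0.5443 Bond=301.9097
V0=238.3268

The replicating-portfolio and risk-neutral prices coincide; use p* = (1.01−0.65)/(1.46−0.65) = 0.4444 for the latter.
At expiry t=3: V(3,0)=369.1375, V(3,1)=307.5370, V(3,2)=169.1728, V(3,3)=0.0000
  t=2,j=0: stock 76.0500 → up 111.0330 (V=307.5370), down 49.4325 (V=369.1375). Price 338.3757; hedge Δ=-1.0000, bond B=414.4257.
  t=2,j=1: stock 170.8200 → up 249.3972 (V=169.1728), down 111.0330 (V=307.5370). Price 243.6057; hedge Δ=-1.0000, bond B=414.4257.
  t=2,j=2: stock 383.6880 → up 560.1845 (V=0.0000), down 249.3972 (V=169.1728). Price 93.0543; hedge Δ=-0.5443, bond B=301.9097.
  t=1,j=0: stock 117.0000 → up 170.8200 (V=243.6057), down 76.0500 (V=338.3757). Price 293.3225; hedge Δ=-1.0000, bond B=410.3225.
  t=1,j=1: stock 262.8000 → up 383.6880 (V=93.0543), down 170.8200 (V=243.6057). Price 174.9446; hedge Δ=-0.7073, bond B=360.8105.
  t=0,j=0: stock 180.0000 → up 262.8000 (V=174.9446), down 117.0000 (V=293.3225). Price 238.3268; hedge Δ=-0.8119, bond B=384.4724.
Self-financing check: at every node Δ·S+B equals the discounted successor values.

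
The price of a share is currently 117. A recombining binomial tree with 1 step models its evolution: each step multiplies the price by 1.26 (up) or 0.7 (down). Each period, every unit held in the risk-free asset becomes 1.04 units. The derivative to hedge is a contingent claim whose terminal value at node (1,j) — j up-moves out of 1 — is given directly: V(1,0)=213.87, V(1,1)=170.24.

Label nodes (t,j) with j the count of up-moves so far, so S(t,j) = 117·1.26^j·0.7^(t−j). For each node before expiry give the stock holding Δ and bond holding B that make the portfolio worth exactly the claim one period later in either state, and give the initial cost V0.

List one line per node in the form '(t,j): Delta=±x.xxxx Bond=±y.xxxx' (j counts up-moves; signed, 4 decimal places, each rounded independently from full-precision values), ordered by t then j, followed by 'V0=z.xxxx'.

Since d<R<u, set p* = (R−d)/(u−d) = 0.6071; price each node as the discounted p*-expectation of its children.
Payoff layer (t=1): V(1,0)=213.8700, V(1,1)=170.2400
(0,0): S=117.0000. Δ = (V_up−V_dn)/(S_up−S_dn) = (170.2400−213.8700)/(147.4200−81.9000) = -0.6659. V = [p*·170.2400 + (1−p*)·213.8700]/1.04 = 180.1734. B = V − Δ·S = 258.0841.
Each (Δ,B) replicates both successor values, so the strategy is self-financing and V0 is arbitrage-free.

(0,0): Delta=-0.6659 Bond=258.0841
V0=180.1734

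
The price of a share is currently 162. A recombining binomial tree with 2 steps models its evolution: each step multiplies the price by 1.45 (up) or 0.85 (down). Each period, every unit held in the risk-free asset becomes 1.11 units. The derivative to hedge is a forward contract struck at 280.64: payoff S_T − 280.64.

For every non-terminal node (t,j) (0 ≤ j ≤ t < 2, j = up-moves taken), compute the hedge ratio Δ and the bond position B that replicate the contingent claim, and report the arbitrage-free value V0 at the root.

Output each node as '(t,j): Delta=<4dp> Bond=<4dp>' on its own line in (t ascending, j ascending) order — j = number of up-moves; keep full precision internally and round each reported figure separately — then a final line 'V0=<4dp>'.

(0,0): Delta=1.0000 Bond=-227.7737
(1,0): Delta=1.0000 Bond=-252.8288
(1,1): Delta=1.0000 Bond=-252.8288
V0=-65.7737

The replicating-portfolio and risk-neutral prices coincide; use p* = (1.11−0.85)/(1.45−0.85) = 0.4333 for the latter.
Terminal values V(2,·): V(2,0)=-163.5950, V(2,1)=-80.9750, V(2,2)=59.9650
Node (1,0) S=137.7000: V=(p*·-80.9750+(1−p*)·-163.5950)/1.11=-115.1288; Δ=(-80.9750−-163.5950)/(199.6650−117.0450)=1.0000; B=V−Δ·S=-252.8288
Node (1,1) S=234.9000: V=(p*·59.9650+(1−p*)·-80.9750)/1.11=-17.9288; Δ=(59.9650−-80.9750)/(340.6050−199.6650)=1.0000; B=V−Δ·S=-252.8288
Node (0,0) S=162.0000: V=(p*·-17.9288+(1−p*)·-115.1288)/1.11=-65.7737; Δ=(-17.9288−-115.1288)/(234.9000−137.7000)=1.0000; B=V−Δ·S=-227.7737
Each (Δ,B) replicates both successor values, so the strategy is self-financing and V0 is arbitrage-free.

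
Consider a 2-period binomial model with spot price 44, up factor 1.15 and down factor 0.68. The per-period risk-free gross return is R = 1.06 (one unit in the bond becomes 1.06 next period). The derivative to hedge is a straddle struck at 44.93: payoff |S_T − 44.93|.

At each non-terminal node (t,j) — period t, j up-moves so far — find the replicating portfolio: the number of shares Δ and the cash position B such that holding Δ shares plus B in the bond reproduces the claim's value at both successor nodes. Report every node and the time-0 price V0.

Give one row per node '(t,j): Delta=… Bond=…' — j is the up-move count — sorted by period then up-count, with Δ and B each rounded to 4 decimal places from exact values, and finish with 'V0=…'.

(0,0): Delta=-0.0219 Bond=12.3780
(1,0): Delta=-1.0000 Bond=42.3868
(1,1): Delta=0.1151 Bond=6.1893
V0=11.4164

Under the risk-neutral measure, an up-move has probability p* = (R−d)/(u−d) = 0.8085 and values discount at R = 1.06.
Terminal values V(2,·): V(2,0)=24.5844, V(2,1)=10.5220, V(2,2)=13.2600
Node (1,0) S=29.9200: V=(p*·10.5220+(1−p*)·24.5844)/1.06=12.4668; Δ=(10.5220−24.5844)/(34.4080−20.3456)=-1.0000; B=V−Δ·S=42.3868
Node (1,1) S=50.6000: V=(p*·13.2600+(1−p*)·10.5220)/1.06=12.0148; Δ=(13.2600−10.5220)/(58.1900−34.4080)=0.1151; B=V−Δ·S=6.1893
Node (0,0) S=44.0000: V=(p*·12.0148+(1−p*)·12.4668)/1.06=11.4164; Δ=(12.0148−12.4668)/(50.6000−29.9200)=-0.0219; B=V−Δ·S=12.3780
Self-financing check: at every node Δ·S+B equals the discounted successor values.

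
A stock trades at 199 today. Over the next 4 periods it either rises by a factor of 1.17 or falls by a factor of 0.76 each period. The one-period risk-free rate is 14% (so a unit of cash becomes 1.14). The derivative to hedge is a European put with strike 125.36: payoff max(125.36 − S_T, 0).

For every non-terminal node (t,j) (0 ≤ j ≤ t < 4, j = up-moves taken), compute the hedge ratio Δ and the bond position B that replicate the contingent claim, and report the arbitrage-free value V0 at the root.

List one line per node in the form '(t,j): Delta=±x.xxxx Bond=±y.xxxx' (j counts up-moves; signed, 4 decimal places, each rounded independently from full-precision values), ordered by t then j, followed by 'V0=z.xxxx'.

No-arbitrage ⇒ martingale measure with p* = (R−d)/(u−d) = 0.9268.
Payoff layer (t=4): V(4,0)=58.9693, V(4,1)=23.1532, V(4,2)=0.0000, V(4,3)=0.0000, V(4,4)=0.0000
Node (3,0) S=87.3562: V=(p*·23.1532+(1−p*)·58.9693)/1.14=22.6087; Δ=(23.1532−58.9693)/(102.2068−66.3907)=-1.0000; B=V−Δ·S=109.9649
Node (3,1) S=134.4826: V=(p*·0.0000+(1−p*)·23.1532)/1.14=1.4861; Δ=(0.0000−23.1532)/(157.3447−102.2068)=-0.4199; B=V−Δ·S=57.9573
Node (3,2) S=207.0324: V=(p*·0.0000+(1−p*)·0.0000)/1.14=0.0000; Δ=(0.0000−0.0000)/(242.2280−157.3447)=0.0000; B=V−Δ·S=0.0000
Node (3,3) S=318.7210: V=(p*·0.0000+(1−p*)·0.0000)/1.14=0.0000; Δ=(0.0000−0.0000)/(372.9036−242.2280)=0.0000; B=V−Δ·S=0.0000
Node (2,0) S=114.9424: V=(p*·1.4861+(1−p*)·22.6087)/1.14=2.6593; Δ=(1.4861−22.6087)/(134.4826−87.3562)=-0.4482; B=V−Δ·S=54.1779
Node (2,1) S=176.9508: V=(p*·0.0000+(1−p*)·1.4861)/1.14=0.0954; Δ=(0.0000−1.4861)/(207.0324−134.4826)=-0.0205; B=V−Δ·S=3.7200
Node (2,2) S=272.4111: V=(p*·0.0000+(1−p*)·0.0000)/1.14=0.0000; Δ=(0.0000−0.0000)/(318.7210−207.0324)=0.0000; B=V−Δ·S=0.0000
Node (1,0) S=151.2400: V=(p*·0.0954+(1−p*)·2.6593)/1.14=0.2482; Δ=(0.0954−2.6593)/(176.9508−114.9424)=-0.0413; B=V−Δ·S=6.5018
Node (1,1) S=232.8300: V=(p*·0.0000+(1−p*)·0.0954)/1.14=0.0061; Δ=(0.0000−0.0954)/(272.4111−176.9508)=-0.0010; B=V−Δ·S=0.2388
Node (0,0) S=199.0000: V=(p*·0.0061+(1−p*)·0.2482)/1.14=0.0209; Δ=(0.0061−0.2482)/(232.8300−151.2400)=-0.0030; B=V−Δ·S=0.6114
Check: Δ(0,0)·S0 + B(0,0) = 0.0209 = V0.

(0,0): Delta=-0.0030 Bond=0.6114
(1,0): Delta=-0.0413 Bond=6.5018
(1,1): Delta=-0.0010 Bond=0.2388
(2,0): Delta=-0.4482 Bond=54.1779
(2,1): Delta=-0.0205 Bond=3.7200
(2,2): Delta=0.0000 Bond=0.0000
(3,0): Delta=-1.0000 Bond=109.9649
(3,1): Delta=-0.4199 Bond=57.9573
(3,2): Delta=0.0000 Bond=0.0000
(3,3): Delta=0.0000 Bond=0.0000
V0=0.0209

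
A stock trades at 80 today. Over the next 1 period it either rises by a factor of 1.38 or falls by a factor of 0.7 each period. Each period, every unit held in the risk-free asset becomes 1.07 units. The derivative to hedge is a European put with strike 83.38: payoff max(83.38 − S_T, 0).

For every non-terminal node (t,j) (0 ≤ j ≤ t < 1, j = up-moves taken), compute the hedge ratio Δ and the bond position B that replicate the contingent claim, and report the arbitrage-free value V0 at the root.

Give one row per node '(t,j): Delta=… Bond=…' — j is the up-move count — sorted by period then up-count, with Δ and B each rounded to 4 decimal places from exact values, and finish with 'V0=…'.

(0,0): Delta=-0.5033 Bond=51.9302
V0=11.6655

Risk-neutral probability p* = (R−d)/(u−d) = (1.07−0.7)/(1.38−0.7) = 0.5441.
At expiry t=1: V(1,0)=27.3800, V(1,1)=0.0000
  t=0,j=0: stock 80.0000 → up 110.4000 (V=0.0000), down 56.0000 (V=27.3800). Price 11.6655; hedge Δ=-0.5033, bond B=51.9302.
Self-financing check: at every node Δ·S+B equals the discounted successor values.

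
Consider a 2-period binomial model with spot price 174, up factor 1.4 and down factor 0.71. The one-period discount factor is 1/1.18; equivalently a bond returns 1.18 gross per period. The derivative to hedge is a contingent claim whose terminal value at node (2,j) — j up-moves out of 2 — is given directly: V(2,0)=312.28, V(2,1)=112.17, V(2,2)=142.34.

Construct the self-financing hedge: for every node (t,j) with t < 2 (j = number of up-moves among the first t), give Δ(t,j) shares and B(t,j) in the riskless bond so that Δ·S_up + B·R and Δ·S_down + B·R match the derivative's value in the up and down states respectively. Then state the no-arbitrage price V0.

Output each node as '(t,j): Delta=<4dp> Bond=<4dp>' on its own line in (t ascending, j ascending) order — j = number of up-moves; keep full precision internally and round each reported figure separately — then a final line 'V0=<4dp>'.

(0,0): Delta=-0.3053 Bond=158.3449
(1,0): Delta=-2.3475 Bond=439.1443
(1,1): Delta=0.1795 Bond=68.7504
V0=105.2221

Risk-neutral probability p* = (R−d)/(u−d) = (1.18−0.71)/(1.4−0.71) = 0.6812.
Terminal values V(2,·): V(2,0)=312.2800, V(2,1)=112.1700, V(2,2)=142.3400
Node (1,0) S=123.5400: V=(p*·112.1700+(1−p*)·312.2800)/1.18=149.1298; Δ=(112.1700−312.2800)/(172.9560−87.7134)=-2.3475; B=V−Δ·S=439.1443
Node (1,1) S=243.6000: V=(p*·142.3400+(1−p*)·112.1700)/1.18=112.4751; Δ=(142.3400−112.1700)/(341.0400−172.9560)=0.1795; B=V−Δ·S=68.7504
Node (0,0) S=174.0000: V=(p*·112.4751+(1−p*)·149.1298)/1.18=105.2221; Δ=(112.4751−149.1298)/(243.6000−123.5400)=-0.3053; B=V−Δ·S=158.3449
Each (Δ,B) replicates both successor values, so the strategy is self-financing and V0 is arbitrage-free.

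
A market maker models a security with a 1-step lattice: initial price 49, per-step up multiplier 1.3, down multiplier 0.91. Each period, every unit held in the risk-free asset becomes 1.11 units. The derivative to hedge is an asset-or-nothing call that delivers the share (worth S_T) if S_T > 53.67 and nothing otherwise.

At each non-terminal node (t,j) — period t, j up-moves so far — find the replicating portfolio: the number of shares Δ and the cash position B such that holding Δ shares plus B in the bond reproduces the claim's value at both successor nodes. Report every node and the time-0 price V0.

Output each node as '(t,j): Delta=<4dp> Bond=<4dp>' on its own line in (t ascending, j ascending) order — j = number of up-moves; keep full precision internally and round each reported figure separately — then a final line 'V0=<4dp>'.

Under the risk-neutral measure, an up-move has probability p* = (R−d)/(u−d) = 0.5128 and values discount at R = 1.11.
Payoff layer (t=1): V(1,0)=0.0000, V(1,1)=63.7000
  t=0,j=0: stock 49.0000 → up 63.7000 (V=63.7000), down 44.5900 (V=0.0000). Price 29.4294; hedge Δ=3.3333, bond B=-133.9039.
The time-0 hedge costs 29.4294, which is the no-arbitrage price.

(0,0): Delta=3.3333 Bond=-133.9039
V0=29.4294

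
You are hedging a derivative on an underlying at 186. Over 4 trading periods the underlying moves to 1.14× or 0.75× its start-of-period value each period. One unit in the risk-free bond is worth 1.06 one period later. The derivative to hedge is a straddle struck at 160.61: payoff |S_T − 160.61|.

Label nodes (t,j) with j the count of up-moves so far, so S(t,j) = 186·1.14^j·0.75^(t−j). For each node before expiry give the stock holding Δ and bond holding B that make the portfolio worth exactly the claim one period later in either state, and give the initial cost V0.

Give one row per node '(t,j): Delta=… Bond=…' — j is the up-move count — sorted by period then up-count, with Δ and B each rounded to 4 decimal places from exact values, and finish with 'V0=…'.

(0,0): Delta=0.6641 Bond=-55.1296
(1,0): Delta=-0.0478 Bond=40.8621
(1,1): Delta=0.7849 Bond=-84.0631
(2,0): Delta=-1.0000 Bond=142.9423
(2,1): Delta=0.1139 Bond=17.6032
(2,2): Delta=0.8988 Bond=-116.6449
(3,0): Delta=-1.0000 Bond=151.5189
(3,1): Delta=-1.0000 Bond=151.5189
(3,2): Delta=0.3030 Bond=-15.6270
(3,3): Delta=1.0000 Bond=-151.5189
V0=68.3871

No-arbitrage ⇒ martingale measure with p* = (R−d)/(u−d) = 0.7949.
Terminal values V(4,·): V(4,0)=101.7584, V(4,1)=71.1556, V(4,2)=24.6394, V(4,3)=46.0654, V(4,4)=153.5366
Node (3,0) S=78.4688: V=(p*·71.1556+(1−p*)·101.7584)/1.06=73.0501; Δ=(71.1556−101.7584)/(89.4544−58.8516)=-1.0000; B=V−Δ·S=151.5189
Node (3,1) S=119.2725: V=(p*·24.6394+(1−p*)·71.1556)/1.06=32.2464; Δ=(24.6394−71.1556)/(135.9706−89.4544)=-1.0000; B=V−Δ·S=151.5189
Node (3,2) S=181.2942: V=(p*·46.0654+(1−p*)·24.6394)/1.06=39.3116; Δ=(46.0654−24.6394)/(206.6754−135.9706)=0.3030; B=V−Δ·S=-15.6270
Node (3,3) S=275.5672: V=(p*·153.5366+(1−p*)·46.0654)/1.06=124.0483; Δ=(153.5366−46.0654)/(314.1466−206.6754)=1.0000; B=V−Δ·S=-151.5189
Node (2,0) S=104.6250: V=(p*·32.2464+(1−p*)·73.0501)/1.06=38.3173; Δ=(32.2464−73.0501)/(119.2725−78.4688)=-1.0000; B=V−Δ·S=142.9423
Node (2,1) S=159.0300: V=(p*·39.3116+(1−p*)·32.2464)/1.06=35.7192; Δ=(39.3116−32.2464)/(181.2942−119.2725)=0.1139; B=V−Δ·S=17.6032
Node (2,2) S=241.7256: V=(p*·124.0483+(1−p*)·39.3116)/1.06=100.6287; Δ=(124.0483−39.3116)/(275.5672−181.2942)=0.8988; B=V−Δ·S=-116.6449
Node (1,0) S=139.5000: V=(p*·35.7192+(1−p*)·38.3173)/1.06=34.2001; Δ=(35.7192−38.3173)/(159.0300−104.6250)=-0.0478; B=V−Δ·S=40.8621
Node (1,1) S=212.0400: V=(p*·100.6287+(1−p*)·35.7192)/1.06=82.3716; Δ=(100.6287−35.7192)/(241.7256−159.0300)=0.7849; B=V−Δ·S=-84.0631
Node (0,0) S=186.0000: V=(p*·82.3716+(1−p*)·34.2001)/1.06=68.3871; Δ=(82.3716−34.2001)/(212.0400−139.5000)=0.6641; B=V−Δ·S=-55.1296
Self-financing check: at every node Δ·S+B equals the discounted successor values.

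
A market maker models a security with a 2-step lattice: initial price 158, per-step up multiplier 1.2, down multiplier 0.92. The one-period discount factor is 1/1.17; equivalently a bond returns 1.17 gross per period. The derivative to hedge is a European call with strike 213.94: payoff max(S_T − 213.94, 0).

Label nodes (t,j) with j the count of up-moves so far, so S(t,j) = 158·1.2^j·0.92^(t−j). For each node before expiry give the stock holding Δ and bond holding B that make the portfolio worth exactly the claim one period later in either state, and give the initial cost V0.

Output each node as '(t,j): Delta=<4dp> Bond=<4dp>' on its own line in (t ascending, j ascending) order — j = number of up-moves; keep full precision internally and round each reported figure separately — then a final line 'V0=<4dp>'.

(0,0): Delta=0.2343 Bond=-29.1031
(1,0): Delta=0.0000 Bond=0.0000
(1,1): Delta=0.2558 Bond=-38.1368
V0=7.9085

No-arbitrage ⇒ martingale measure with p* = (R−d)/(u−d) = 0.8929.
Terminal payoffs: V(2,0)=0.0000, V(2,1)=0.0000, V(2,2)=13.5800
(1,0): S=145.3600. Δ = (V_up−V_dn)/(S_up−S_dn) = (0.0000−0.0000)/(174.4320−133.7312) = 0.0000. V = [p*·0.0000 + (1−p*)·0.0000]/1.17 = 0.0000. B = V − Δ·S = 0.0000.
(1,1): S=189.6000. Δ = (V_up−V_dn)/(S_up−S_dn) = (13.5800−0.0000)/(227.5200−174.4320) = 0.2558. V = [p*·13.5800 + (1−p*)·0.0000]/1.17 = 10.3632. B = V − Δ·S = -38.1368.
(0,0): S=158.0000. Δ = (V_up−V_dn)/(S_up−S_dn) = (10.3632−0.0000)/(189.6000−145.3600) = 0.2343. V = [p*·10.3632 + (1−p*)·0.0000]/1.17 = 7.9085. B = V − Δ·S = -29.1031.
Self-financing check: at every node Δ·S+B equals the discounted successor values.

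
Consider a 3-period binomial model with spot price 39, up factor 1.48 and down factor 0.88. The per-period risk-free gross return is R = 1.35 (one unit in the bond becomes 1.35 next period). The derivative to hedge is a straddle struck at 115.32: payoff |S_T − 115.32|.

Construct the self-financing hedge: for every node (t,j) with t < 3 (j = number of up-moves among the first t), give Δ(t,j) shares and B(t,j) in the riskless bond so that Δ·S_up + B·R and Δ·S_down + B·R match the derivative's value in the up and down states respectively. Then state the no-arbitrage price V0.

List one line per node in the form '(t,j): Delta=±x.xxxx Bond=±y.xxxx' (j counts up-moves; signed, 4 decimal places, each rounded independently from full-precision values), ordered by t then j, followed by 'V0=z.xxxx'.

Under the risk-neutral measure, an up-move has probability p* = (R−d)/(u−d) = 0.7833 and values discount at R = 1.35.
Terminal payoffs: V(3,0)=88.7426, V(3,1)=70.6216, V(3,2)=40.1455, V(3,3)=11.1099
(2,0): S=30.2016. Δ = (V_up−V_dn)/(S_up−S_dn) = (70.6216−88.7426)/(44.6984−26.5774) = -1.0000. V = [p*·70.6216 + (1−p*)·88.7426]/1.35 = 55.2206. B = V − Δ·S = 85.4222.
(2,1): S=50.7936. Δ = (V_up−V_dn)/(S_up−S_dn) = (40.1455−70.6216)/(75.1745−44.6984) = -1.0000. V = [p*·40.1455 + (1−p*)·70.6216]/1.35 = 34.6286. B = V − Δ·S = 85.4222.
(2,2): S=85.4256. Δ = (V_up−V_dn)/(S_up−S_dn) = (11.1099−40.1455)/(126.4299−75.1745) = -0.5665. V = [p*·11.1099 + (1−p*)·40.1455]/1.35 = 12.8896. B = V − Δ·S = 61.2822.
(1,0): S=34.3200. Δ = (V_up−V_dn)/(S_up−S_dn) = (34.6286−55.2206)/(50.7936−30.2016) = -1.0000. V = [p*·34.6286 + (1−p*)·55.2206]/1.35 = 28.9557. B = V − Δ·S = 63.2757.
(1,1): S=57.7200. Δ = (V_up−V_dn)/(S_up−S_dn) = (12.8896−34.6286)/(85.4256−50.7936) = -0.6277. V = [p*·12.8896 + (1−p*)·34.6286]/1.35 = 13.0368. B = V − Δ·S = 49.2686.
(0,0): S=39.0000. Δ = (V_up−V_dn)/(S_up−S_dn) = (13.0368−28.9557)/(57.7200−34.3200) = -0.6803. V = [p*·13.0368 + (1−p*)·28.9557]/1.35 = 12.2118. B = V − Δ·S = 38.7433.
The time-0 hedge costs 12.2118, which is the no-arbitrage price.

(0,0): Delta=-0.6803 Bond=38.7433
(1,0): Delta=-1.0000 Bond=63.2757
(1,1): Delta=-0.6277 Bond=49.2686
(2,0): Delta=-1.0000 Bond=85.4222
(2,1): Delta=-1.0000 Bond=85.4222
(2,2): Delta=-0.5665 Bond=61.2822
V0=12.2118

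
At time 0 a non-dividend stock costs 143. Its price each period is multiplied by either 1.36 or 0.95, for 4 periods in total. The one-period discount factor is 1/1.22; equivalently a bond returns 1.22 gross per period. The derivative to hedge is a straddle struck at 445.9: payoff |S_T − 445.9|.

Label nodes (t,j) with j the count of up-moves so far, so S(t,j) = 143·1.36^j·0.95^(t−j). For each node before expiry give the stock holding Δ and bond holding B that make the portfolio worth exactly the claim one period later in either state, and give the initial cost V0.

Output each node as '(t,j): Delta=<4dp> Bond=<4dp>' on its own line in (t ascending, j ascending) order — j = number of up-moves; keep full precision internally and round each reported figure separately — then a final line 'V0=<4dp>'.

Under the risk-neutral measure, an up-move has probability p* = (R−d)/(u−d) = 0.6585 and values discount at R = 1.22.
At expiry t=4: V(4,0)=329.4256, V(4,1)=279.1577, V(4,2)=207.1952, V(4,3)=104.1753, V(4,4)=43.3059
(3,0): S=122.6046. Δ = (V_up−V_dn)/(S_up−S_dn) = (279.1577−329.4256)/(166.7423−116.4744) = -1.0000. V = [p*·279.1577 + (1−p*)·329.4256]/1.22 = 242.8872. B = V − Δ·S = 365.4918.
(3,1): S=175.5182. Δ = (V_up−V_dn)/(S_up−S_dn) = (207.1952−279.1577)/(238.7048−166.7423) = -1.0000. V = [p*·207.1952 + (1−p*)·279.1577]/1.22 = 189.9736. B = V − Δ·S = 365.4918.
(3,2): S=251.2682. Δ = (V_up−V_dn)/(S_up−S_dn) = (104.1753−207.1952)/(341.7247−238.7048) = -1.0000. V = [p*·104.1753 + (1−p*)·207.1952]/1.22 = 114.2236. B = V − Δ·S = 365.4918.
(3,3): S=359.7102. Δ = (V_up−V_dn)/(S_up−S_dn) = (43.3059−104.1753)/(489.2059−341.7247) = -0.4127. V = [p*·43.3059 + (1−p*)·104.1753]/1.22 = 52.5332. B = V − Δ·S = 200.9952.
(2,0): S=129.0575. Δ = (V_up−V_dn)/(S_up−S_dn) = (189.9736−242.8872)/(175.5182−122.6046) = -1.0000. V = [p*·189.9736 + (1−p*)·242.8872]/1.22 = 170.5259. B = V − Δ·S = 299.5834.
(2,1): S=184.7560. Δ = (V_up−V_dn)/(S_up−S_dn) = (114.2236−189.9736)/(251.2682−175.5182) = -1.0000. V = [p*·114.2236 + (1−p*)·189.9736]/1.22 = 114.8274. B = V − Δ·S = 299.5834.
(2,2): S=264.4928. Δ = (V_up−V_dn)/(S_up−S_dn) = (52.5332−114.2236)/(359.7102−251.2682) = -0.5689. V = [p*·52.5332 + (1−p*)·114.2236]/1.22 = 60.3264. B = V − Δ·S = 210.7908.
(1,0): S=135.8500. Δ = (V_up−V_dn)/(S_up−S_dn) = (114.8274−170.5259)/(184.7560−129.0575) = -1.0000. V = [p*·114.8274 + (1−p*)·170.5259]/1.22 = 109.7102. B = V − Δ·S = 245.5602.
(1,1): S=194.4800. Δ = (V_up−V_dn)/(S_up−S_dn) = (60.3264−114.8274)/(264.4928−184.7560) = -0.6835. V = [p*·60.3264 + (1−p*)·114.8274]/1.22 = 64.7021. B = V − Δ·S = 197.6314.
(0,0): S=143.0000. Δ = (V_up−V_dn)/(S_up−S_dn) = (64.7021−109.7102)/(194.4800−135.8500) = -0.7677. V = [p*·64.7021 + (1−p*)·109.7102]/1.22 = 65.6317. B = V − Δ·S = 175.4076.
Check: Δ(0,0)·S0 + B(0,0) = 65.6317 = V0.

(0,0): Delta=-0.7677 Bond=175.4076
(1,0): Delta=-1.0000 Bond=245.5602
(1,1): Delta=-0.6835 Bond=197.6314
(2,0): Delta=-1.0000 Bond=299.5834
(2,1): Delta=-1.0000 Bond=299.5834
(2,2): Delta=-0.5689 Bond=210.7908
(3,0): Delta=-1.0000 Bond=365.4918
(3,1): Delta=-1.0000 Bond=365.4918
(3,2): Delta=-1.0000 Bond=365.4918
(3,3): Delta=-0.4127 Bond=200.9952
V0=65.6317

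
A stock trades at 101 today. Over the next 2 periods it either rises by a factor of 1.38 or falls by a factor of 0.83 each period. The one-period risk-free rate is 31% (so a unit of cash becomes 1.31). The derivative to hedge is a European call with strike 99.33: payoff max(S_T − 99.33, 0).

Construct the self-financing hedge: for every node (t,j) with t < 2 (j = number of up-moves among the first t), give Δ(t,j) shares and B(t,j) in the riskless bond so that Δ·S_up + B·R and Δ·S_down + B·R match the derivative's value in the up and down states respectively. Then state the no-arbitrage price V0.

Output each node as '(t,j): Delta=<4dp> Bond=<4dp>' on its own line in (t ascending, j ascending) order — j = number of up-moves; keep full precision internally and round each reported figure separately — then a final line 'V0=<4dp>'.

No-arbitrage ⇒ martingale measure with p* = (R−d)/(u−d) = 0.8727.
Payoff layer (t=2): V(2,0)=0.0000, V(2,1)=16.3554, V(2,2)=93.0144
  t=1,j=0: stock 83.8300 → up 115.6854 (V=16.3554), down 69.5789 (V=0.0000). Price 10.8960; hedge Δ=0.3547, bond B=-18.8411.
  t=1,j=1: stock 139.3800 → up 192.3444 (V=93.0144), down 115.6854 (V=16.3554). Price 63.5556; hedge Δ=1.0000, bond B=-75.8244.
  t=0,j=0: stock 101.0000 → up 139.3800 (V=63.5556), down 83.8300 (V=10.8960). Price 43.3996; hedge Δ=0.9480, bond B=-52.3450.
Check: Δ(0,0)·S0 + B(0,0) = 43.3996 = V0.

(0,0): Delta=0.9480 Bond=-52.3450
(1,0): Delta=0.3547 Bond=-18.8411
(1,1): Delta=1.0000 Bond=-75.8244
V0=43.3996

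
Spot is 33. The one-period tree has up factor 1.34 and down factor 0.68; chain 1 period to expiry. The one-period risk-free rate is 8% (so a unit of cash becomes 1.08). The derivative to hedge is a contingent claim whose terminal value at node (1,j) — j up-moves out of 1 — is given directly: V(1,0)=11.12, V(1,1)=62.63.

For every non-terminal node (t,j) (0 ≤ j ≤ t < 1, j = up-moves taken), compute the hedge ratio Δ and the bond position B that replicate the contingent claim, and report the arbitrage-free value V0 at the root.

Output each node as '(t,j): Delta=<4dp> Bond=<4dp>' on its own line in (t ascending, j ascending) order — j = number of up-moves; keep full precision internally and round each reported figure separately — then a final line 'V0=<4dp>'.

Under the risk-neutral measure, an up-move has probability p* = (R−d)/(u−d) = 0.6061 and values discount at R = 1.08.
Terminal values V(1,·): V(1,0)=11.1200, V(1,1)=62.6300
Node (0,0) S=33.0000: V=(p*·62.6300+(1−p*)·11.1200)/1.08=39.2020; Δ=(62.6300−11.1200)/(44.2200−22.4400)=2.3650; B=V−Δ·S=-38.8434
Each (Δ,B) replicates both successor values, so the strategy is self-financing and V0 is arbitrage-free.

(0,0): Delta=2.3650 Bond=-38.8434
V0=39.2020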